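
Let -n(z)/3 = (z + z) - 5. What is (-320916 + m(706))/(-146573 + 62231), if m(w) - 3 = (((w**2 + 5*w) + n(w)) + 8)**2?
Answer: -123878864048/42171 ≈ -2.9375e+6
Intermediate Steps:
n(z) = 15 - 6*z (n(z) = -3*((z + z) - 5) = -3*(2*z - 5) = -3*(-5 + 2*z) = 15 - 6*z)
m(w) = 3 + (23 + w**2 - w)**2 (m(w) = 3 + (((w**2 + 5*w) + (15 - 6*w)) + 8)**2 = 3 + ((15 + w**2 - w) + 8)**2 = 3 + (23 + w**2 - w)**2)
(-320916 + m(706))/(-146573 + 62231) = (-320916 + (3 + (23 + 706**2 - 1*706)**2))/(-146573 + 62231) = (-320916 + (3 + (23 + 498436 - 706)**2))/(-84342) = (-320916 + (3 + 497753**2))*(-1/84342) = (-320916 + (3 + 247758049009))*(-1/84342) = (-320916 + 247758049012)*(-1/84342) = 247757728096*(-1/84342) = -123878864048/42171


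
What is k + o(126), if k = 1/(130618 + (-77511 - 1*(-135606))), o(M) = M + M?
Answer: 47555677/188713 ≈ 252.00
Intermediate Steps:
o(M) = 2*M
k = 1/188713 (k = 1/(130618 + (-77511 + 135606)) = 1/(130618 + 58095) = 1/188713 ≈ 5.2991e-6)
k + o(126) = 1/188713 + 2*126 = 1/188713 + 252 = 47555677/188713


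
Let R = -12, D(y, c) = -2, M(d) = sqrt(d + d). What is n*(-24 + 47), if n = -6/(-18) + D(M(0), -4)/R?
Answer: 23/2 ≈ 11.500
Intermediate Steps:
M(d) = sqrt(2)*sqrt(d) (M(d) = sqrt(2*d) = sqrt(2)*sqrt(d))
n = 1/2 (n = -6/(-18) - 2/(-12) = -6*(-1/18) - 2*(-1/12) = 1/3 + 1/6 = 1/2 ≈ 0.50000)
n*(-24 + 47) = (-24 + 47)/2 = (1/2)*23 = 23/2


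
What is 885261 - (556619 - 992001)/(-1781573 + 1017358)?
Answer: 676529299733/764215 ≈ 8.8526e+5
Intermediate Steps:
885261 - (556619 - 992001)/(-1781573 + 1017358) = 885261 - (-435382)/(-764215) = 885261 - (-435382)*(-1)/764215 = 885261 - 1*435382/764215 = 885261 - 435382/764215 = 676529299733/764215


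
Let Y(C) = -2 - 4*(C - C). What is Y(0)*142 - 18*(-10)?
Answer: -104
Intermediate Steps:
Y(C) = -2 (Y(C) = -2 - 4*0 = -2 + 0 = -2)
Y(0)*142 - 18*(-10) = -2*142 - 18*(-10) = -284 + 180 = -104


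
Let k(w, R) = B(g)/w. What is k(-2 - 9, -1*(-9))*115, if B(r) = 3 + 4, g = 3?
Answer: -805/11 ≈ -73.182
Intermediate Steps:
B(r) = 7
k(w, R) = 7/w
k(-2 - 9, -1*(-9))*115 = (7/(-2 - 9))*115 = (7/(-11))*115 = (7*(-1/11))*115 = -7/11*115 = -805/11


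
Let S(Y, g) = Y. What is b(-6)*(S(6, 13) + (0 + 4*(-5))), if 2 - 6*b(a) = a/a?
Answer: -7/3 ≈ -2.3333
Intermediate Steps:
b(a) = 1/6 (b(a) = 1/3 - a/(6*a) = 1/3 - 1/6*1 = 1/3 - 1/6 = 1/6)
b(-6)*(S(6, 13) + (0 + 4*(-5))) = (6 + (0 + 4*(-5)))/6 = (6 + (0 - 20))/6 = (6 - 20)/6 = (1/6)*(-14) = -7/3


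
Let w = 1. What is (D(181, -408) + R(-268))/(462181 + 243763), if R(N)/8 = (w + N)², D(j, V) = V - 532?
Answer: 142343/176486 ≈ 0.80654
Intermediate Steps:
D(j, V) = -532 + V
R(N) = 8*(1 + N)²
(D(181, -408) + R(-268))/(462181 + 243763) = ((-532 - 408) + 8*(1 - 268)²)/(462181 + 243763) = (-940 + 8*(-267)²)/705944 = (-940 + 8*71289)*(1/705944) = (-940 + 570312)*(1/705944) = 569372*(1/705944) = 142343/176486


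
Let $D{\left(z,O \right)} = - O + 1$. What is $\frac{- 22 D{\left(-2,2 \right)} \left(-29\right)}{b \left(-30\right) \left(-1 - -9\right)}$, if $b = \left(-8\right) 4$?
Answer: $- \frac{319}{3840} \approx -0.083073$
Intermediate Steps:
$b = -32$
$D{\left(z,O \right)} = 1 - O$
$\frac{- 22 D{\left(-2,2 \right)} \left(-29\right)}{b \left(-30\right) \left(-1 - -9\right)} = \frac{- 22 \left(1 - 2\right) \left(-29\right)}{\left(-32\right) \left(-30\right) \left(-1 - -9\right)} = \frac{- 22 \left(1 - 2\right) \left(-29\right)}{960 \left(-1 + 9\right)} = \frac{\left(-22\right) \left(-1\right) \left(-29\right)}{960 \cdot 8} = \frac{22 \left(-29\right)}{7680} = \left(-638\right) \frac{1}{7680} = - \frac{319}{3840}$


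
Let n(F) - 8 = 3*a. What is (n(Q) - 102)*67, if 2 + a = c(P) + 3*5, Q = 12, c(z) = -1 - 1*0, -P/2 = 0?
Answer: -3886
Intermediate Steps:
P = 0 (P = -2*0 = 0)
c(z) = -1 (c(z) = -1 + 0 = -1)
a = 12 (a = -2 + (-1 + 3*5) = -2 + (-1 + 15) = -2 + 14 = 12)
n(F) = 44 (n(F) = 8 + 3*12 = 8 + 36 = 44)
(n(Q) - 102)*67 = (44 - 102)*67 = -58*67 = -3886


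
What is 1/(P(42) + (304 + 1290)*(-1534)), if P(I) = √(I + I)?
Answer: -611299/1494745869583 - √21/2989491739166 ≈ -4.0897e-7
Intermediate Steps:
P(I) = √2*√I (P(I) = √(2*I) = √2*√I)
1/(P(42) + (304 + 1290)*(-1534)) = 1/(√2*√42 + (304 + 1290)*(-1534)) = 1/(2*√21 + 1594*(-1534)) = 1/(2*√21 - 2445196) = 1/(-2445196 + 2*√21)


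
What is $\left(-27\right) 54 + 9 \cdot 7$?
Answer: $-1395$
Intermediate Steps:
$\left(-27\right) 54 + 9 \cdot 7 = -1458 + 63 = -1395$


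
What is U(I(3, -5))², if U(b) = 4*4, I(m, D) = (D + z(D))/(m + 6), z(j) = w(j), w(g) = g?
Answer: 256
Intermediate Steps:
z(j) = j
I(m, D) = 2*D/(6 + m) (I(m, D) = (D + D)/(m + 6) = (2*D)/(6 + m) = 2*D/(6 + m))
U(b) = 16
U(I(3, -5))² = 16² = 256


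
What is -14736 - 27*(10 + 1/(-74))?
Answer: -1110417/74 ≈ -15006.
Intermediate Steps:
-14736 - 27*(10 + 1/(-74)) = -14736 - 27*(10 - 1/74) = -14736 - 27*739/74 = -14736 - 19953/74 = -1110417/74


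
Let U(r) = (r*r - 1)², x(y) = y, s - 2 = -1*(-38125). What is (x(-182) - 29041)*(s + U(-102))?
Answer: -3163697643528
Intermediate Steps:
s = 38127 (s = 2 - 1*(-38125) = 2 + 38125 = 38127)
U(r) = (-1 + r²)² (U(r) = (r² - 1)² = (-1 + r²)²)
(x(-182) - 29041)*(s + U(-102)) = (-182 - 29041)*(38127 + (-1 + (-102)²)²) = -29223*(38127 + (-1 + 10404)²) = -29223*(38127 + 10403²) = -29223*(38127 + 108222409) = -29223*108260536 = -3163697643528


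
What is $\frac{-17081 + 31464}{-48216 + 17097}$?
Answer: $- \frac{14383}{31119} \approx -0.46219$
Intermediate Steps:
$\frac{-17081 + 31464}{-48216 + 17097} = \frac{14383}{-31119} = 14383 \left(- \frac{1}{31119}\right) = - \frac{14383}{31119}$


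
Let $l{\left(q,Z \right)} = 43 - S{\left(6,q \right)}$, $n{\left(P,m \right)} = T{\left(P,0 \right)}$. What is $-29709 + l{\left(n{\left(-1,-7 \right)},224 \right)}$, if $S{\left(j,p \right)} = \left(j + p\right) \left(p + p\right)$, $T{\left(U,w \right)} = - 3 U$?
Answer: $-29720$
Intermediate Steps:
$n{\left(P,m \right)} = - 3 P$
$S{\left(j,p \right)} = 2 p \left(j + p\right)$ ($S{\left(j,p \right)} = \left(j + p\right) 2 p = 2 p \left(j + p\right)$)
$l{\left(q,Z \right)} = 43 - 2 q \left(6 + q\right)$
$-29709 + l{\left(n{\left(-1,-7 \right)},224 \right)} = -29709 + \left(43 - 2 \left(\left(-3\right) \left(-1\right)\right) \left(6 - -3\right)\right) = -29709 + \left(43 - 6 \left(6 + 3\right)\right) = -29709 + \left(43 - 6 \cdot 9\right) = -29709 + \left(43 - 54\right) = -29709 - 11 = -29720$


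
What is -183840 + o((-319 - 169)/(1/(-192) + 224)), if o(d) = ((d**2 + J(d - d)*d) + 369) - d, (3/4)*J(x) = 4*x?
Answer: -339335529007791/1849602049 ≈ -1.8346e+5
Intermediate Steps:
J(x) = 16*x/3 (J(x) = 4*(4*x)/3 = 16*x/3)
o(d) = 369 + d**2 - d (o(d) = ((d**2 + (16*(d - d)/3)*d) + 369) - d = ((d**2 + ((16/3)*0)*d) + 369) - d = ((d**2 + 0*d) + 369) - d = ((d**2 + 0) + 369) - d = (d**2 + 369) - d = (369 + d**2) - d = 369 + d**2 - d)
-183840 + o((-319 - 169)/(1/(-192) + 224)) = -183840 + (369 + ((-319 - 169)/(1/(-192) + 224))**2 - (-319 - 169)/(1/(-192) + 224)) = -183840 + (369 + (-488/(-1/192 + 224))**2 - (-488)/(-1/192 + 224)) = -183840 + (369 + (-488/43007/192)**2 - (-488)/43007/192) = -183840 + (369 + (-488*192/43007)**2 - (-488)*192/43007) = -183840 + (369 + (-93696/43007)**2 - 1*(-93696/43007)) = -183840 + (369 + 8778940416/1849602049 + 93696/43007) = -183840 + 695311680369/1849602049 = -339335529007791/1849602049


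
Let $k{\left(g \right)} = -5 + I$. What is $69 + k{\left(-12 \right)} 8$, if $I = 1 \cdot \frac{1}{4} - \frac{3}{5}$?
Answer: $\frac{131}{5} \approx 26.2$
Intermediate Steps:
$I = - \frac{7}{20}$ ($I = 1 \cdot \frac{1}{4} - \frac{3}{5} = \frac{1}{4} - \frac{3}{5} = - \frac{7}{20} \approx -0.35$)
$k{\left(g \right)} = - \frac{107}{20}$ ($k{\left(g \right)} = -5 - \frac{7}{20} = - \frac{107}{20}$)
$69 + k{\left(-12 \right)} 8 = 69 - \frac{214}{5} = \frac{131}{5}$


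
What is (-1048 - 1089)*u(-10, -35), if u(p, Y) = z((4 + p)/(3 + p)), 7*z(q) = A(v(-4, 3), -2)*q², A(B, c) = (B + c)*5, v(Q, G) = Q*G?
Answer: 769320/49 ≈ 15700.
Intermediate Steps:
v(Q, G) = G*Q
A(B, c) = 5*B + 5*c
z(q) = -10*q² (z(q) = ((5*(3*(-4)) + 5*(-2))*q²)/7 = ((5*(-12) - 10)*q²)/7 = ((-60 - 10)*q²)/7 = (-70*q²)/7 = -10*q²)
u(p, Y) = -10*(4 + p)²/(3 + p)²
(-1048 - 1089)*u(-10, -35) = (-1048 - 1089)*(-10*(4 - 10)²/(3 - 10)²) = -(-21370)*(-6)²/(-7)² = -(-21370)*36/49 = -2137*(-360/49) = 769320/49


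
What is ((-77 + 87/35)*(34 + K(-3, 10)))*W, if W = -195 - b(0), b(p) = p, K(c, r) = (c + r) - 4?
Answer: 3763344/7 ≈ 5.3762e+5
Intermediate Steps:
K(c, r) = -4 + c + r
W = -195 (W = -195 - 1*0 = -195 + 0 = -195)
((-77 + 87/35)*(34 + K(-3, 10)))*W = ((-77 + 87/35)*(34 + (-4 - 3 + 10)))*(-195) = ((-77 + 87*(1/35))*(34 + 3))*(-195) = ((-77 + 87/35)*37)*(-195) = -2608/35*37*(-195) = -96496/35*(-195) = 3763344/7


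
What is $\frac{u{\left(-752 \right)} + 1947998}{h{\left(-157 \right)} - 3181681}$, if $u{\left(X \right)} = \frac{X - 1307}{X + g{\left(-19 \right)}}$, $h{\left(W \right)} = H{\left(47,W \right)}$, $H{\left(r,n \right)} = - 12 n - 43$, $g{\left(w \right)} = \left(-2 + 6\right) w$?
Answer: $- \frac{1612944403}{2632907520} \approx -0.61261$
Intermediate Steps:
$g{\left(w \right)} = 4 w$
$H{\left(r,n \right)} = -43 - 12 n$
$h{\left(W \right)} = -43 - 12 W$
$u{\left(X \right)} = \frac{-1307 + X}{-76 + X}$ ($u{\left(X \right)} = \frac{X - 1307}{X + 4 \left(-19\right)} = \frac{-1307 + X}{X - 76} = \frac{-1307 + X}{-76 + X}$)
$\frac{u{\left(-752 \right)} + 1947998}{h{\left(-157 \right)} - 3181681} = \frac{\frac{-1307 - 752}{-76 - 752} + 1947998}{\left(-43 - -1884\right) - 3181681} = \frac{\frac{1}{-828} \left(-2059\right) + 1947998}{\left(-43 + 1884\right) - 3181681} = \frac{\left(- \frac{1}{828}\right) \left(-2059\right) + 1947998}{1841 - 3181681} = \frac{\frac{2059}{828} + 1947998}{-3179840} = \frac{1612944403}{828} \left(- \frac{1}{3179840}\right) = - \frac{1612944403}{2632907520}$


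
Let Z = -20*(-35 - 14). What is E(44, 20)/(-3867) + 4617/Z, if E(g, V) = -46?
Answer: 17899019/3789660 ≈ 4.7231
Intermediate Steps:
Z = 980 (Z = -20*(-49) = 980)
E(44, 20)/(-3867) + 4617/Z = -46/(-3867) + 4617/980 = -46*(-1/3867) + 4617*(1/980) = 46/3867 + 4617/980 = 17899019/3789660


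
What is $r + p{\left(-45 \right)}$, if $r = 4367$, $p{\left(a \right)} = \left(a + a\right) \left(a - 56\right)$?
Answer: $13457$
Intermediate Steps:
$p{\left(a \right)} = 2 a \left(-56 + a\right)$
$r + p{\left(-45 \right)} = 4367 + 2 \left(-45\right) \left(-56 - 45\right) = 4367 + 2 \left(-45\right) \left(-101\right) = 4367 + 9090 = 13457$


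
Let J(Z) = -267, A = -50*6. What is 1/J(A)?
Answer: -1/267 ≈ -0.0037453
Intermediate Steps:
A = -300
1/J(A) = 1/(-267) = -1/267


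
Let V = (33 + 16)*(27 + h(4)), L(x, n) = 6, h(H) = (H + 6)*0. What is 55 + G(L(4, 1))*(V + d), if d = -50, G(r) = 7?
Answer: 8966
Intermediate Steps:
h(H) = 0 (h(H) = (6 + H)*0 = 0)
V = 1323 (V = (33 + 16)*(27 + 0) = 49*27 = 1323)
55 + G(L(4, 1))*(V + d) = 55 + 7*(1323 - 50) = 55 + 7*1273 = 55 + 8911 = 8966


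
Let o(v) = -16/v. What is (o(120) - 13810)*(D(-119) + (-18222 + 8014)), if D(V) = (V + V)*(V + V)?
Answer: -9619310272/15 ≈ -6.4129e+8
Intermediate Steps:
D(V) = 4*V² (D(V) = (2*V)*(2*V) = 4*V²)
(o(120) - 13810)*(D(-119) + (-18222 + 8014)) = (-16/120 - 13810)*(4*(-119)² + (-18222 + 8014)) = (-16*1/120 - 13810)*(4*14161 - 10208) = (-2/15 - 13810)*(56644 - 10208) = -207152/15*46436 = -9619310272/15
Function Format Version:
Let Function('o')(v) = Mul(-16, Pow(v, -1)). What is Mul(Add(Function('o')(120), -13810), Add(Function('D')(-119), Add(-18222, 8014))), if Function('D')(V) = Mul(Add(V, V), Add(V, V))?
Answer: Rational(-9619310272, 15) ≈ -6.4129e+8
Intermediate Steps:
Function('D')(V) = Mul(4, Pow(V, 2)) (Function('D')(V) = Mul(Mul(2, V), Mul(2, V)) = Mul(4, Pow(V, 2)))
Mul(Add(Function('o')(120), -13810), Add(Function('D')(-119), Add(-18222, 8014))) = Mul(Add(Mul(-16, Pow(120, -1)), -13810), Add(Mul(4, Pow(-119, 2)), Add(-18222, 8014))) = Mul(Add(Mul(-16, Rational(1, 120)), -13810), Add(Mul(4, 14161), -10208)) = Mul(Add(Rational(-2, 15), -13810), Add(56644, -10208)) = Mul(Rational(-207152, 15), 46436) = Rational(-9619310272, 15)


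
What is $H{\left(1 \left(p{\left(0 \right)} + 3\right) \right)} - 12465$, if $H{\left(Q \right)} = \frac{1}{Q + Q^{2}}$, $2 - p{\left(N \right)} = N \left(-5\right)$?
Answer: $- \frac{373949}{30} \approx -12465.0$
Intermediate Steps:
$p{\left(N \right)} = 2 + 5 N$ ($p{\left(N \right)} = 2 - N \left(-5\right) = 2 - - 5 N = 2 + 5 N$)
$H{\left(1 \left(p{\left(0 \right)} + 3\right) \right)} - 12465 = \frac{1}{1 \left(\left(2 + 5 \cdot 0\right) + 3\right) \left(1 + 1 \left(\left(2 + 5 \cdot 0\right) + 3\right)\right)} - 12465 = \frac{1}{1 \left(\left(2 + 0\right) + 3\right) \left(1 + 1 \left(\left(2 + 0\right) + 3\right)\right)} - 12465 = \frac{1}{1 \left(2 + 3\right) \left(1 + 1 \left(2 + 3\right)\right)} - 12465 = \frac{1}{1 \cdot 5 \left(1 + 1 \cdot 5\right)} - 12465 = \frac{1}{5 \left(1 + 5\right)} - 12465 = \frac{1}{5 \cdot 6} - 12465 = \frac{1}{5} \cdot \frac{1}{6} - 12465 = \frac{1}{30} - 12465 = - \frac{373949}{30}$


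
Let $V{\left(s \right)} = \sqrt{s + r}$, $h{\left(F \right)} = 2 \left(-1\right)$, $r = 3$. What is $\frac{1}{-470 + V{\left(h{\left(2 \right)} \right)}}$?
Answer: $- \frac{1}{469} \approx -0.0021322$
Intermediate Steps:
$h{\left(F \right)} = -2$
$V{\left(s \right)} = \sqrt{3 + s}$ ($V{\left(s \right)} = \sqrt{s + 3} = \sqrt{3 + s}$)
$\frac{1}{-470 + V{\left(h{\left(2 \right)} \right)}} = \frac{1}{-470 + \sqrt{3 - 2}} = \frac{1}{-470 + \sqrt{1}} = \frac{1}{-470 + 1} = \frac{1}{-469} = - \frac{1}{469}$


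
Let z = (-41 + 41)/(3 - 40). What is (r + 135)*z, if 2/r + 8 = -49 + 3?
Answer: 0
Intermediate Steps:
r = -1/27 (r = 2/(-8 + (-49 + 3)) = 2/(-8 - 46) = 2/(-54) = 2*(-1/54) = -1/27 ≈ -0.037037)
z = 0 (z = 0/(-37) = 0*(-1/37) = 0)
(r + 135)*z = (-1/27 + 135)*0 = (3644/27)*0 = 0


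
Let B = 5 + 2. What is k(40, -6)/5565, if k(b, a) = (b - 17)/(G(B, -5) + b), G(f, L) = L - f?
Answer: 23/155820 ≈ 0.00014761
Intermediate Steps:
B = 7
k(b, a) = (-17 + b)/(-12 + b) (k(b, a) = (b - 17)/((-5 - 1*7) + b) = (-17 + b)/((-5 - 7) + b) = (-17 + b)/(-12 + b))
k(40, -6)/5565 = ((-17 + 40)/(-12 + 40))/5565 = (23/28)*(1/5565) = 23/155820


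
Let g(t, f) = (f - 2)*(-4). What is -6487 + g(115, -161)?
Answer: -5835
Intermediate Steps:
g(t, f) = 8 - 4*f (g(t, f) = (-2 + f)*(-4) = 8 - 4*f)
-6487 + g(115, -161) = -6487 + (8 - 4*(-161)) = -6487 + (8 + 644) = -6487 + 652 = -5835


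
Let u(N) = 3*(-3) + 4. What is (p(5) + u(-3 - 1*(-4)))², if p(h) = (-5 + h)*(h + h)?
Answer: 25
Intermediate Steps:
p(h) = 2*h*(-5 + h) (p(h) = (-5 + h)*(2*h) = 2*h*(-5 + h))
u(N) = -5 (u(N) = -9 + 4 = -5)
(p(5) + u(-3 - 1*(-4)))² = (2*5*(-5 + 5) - 5)² = (2*5*0 - 5)² = (0 - 5)² = (-5)² = 25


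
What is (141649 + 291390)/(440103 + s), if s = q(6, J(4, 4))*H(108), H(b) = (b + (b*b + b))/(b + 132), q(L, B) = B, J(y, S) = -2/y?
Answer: 1732156/1760313 ≈ 0.98400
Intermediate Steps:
H(b) = (b**2 + 2*b)/(132 + b) (H(b) = (b + (b**2 + b))/(132 + b) = (b + (b + b**2))/(132 + b) = (b**2 + 2*b)/(132 + b))
s = -99/4 (s = (-2/4)*(108*(2 + 108)/(132 + 108)) = (-2*1/4)*(108*110/240) = -54*110/240 = -1/2*99/2 = -99/4 ≈ -24.750)
(141649 + 291390)/(440103 + s) = (141649 + 291390)/(440103 - 99/4) = 433039/(1760313/4) = 433039*(4/1760313) = 1732156/1760313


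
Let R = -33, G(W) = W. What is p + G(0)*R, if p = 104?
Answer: 104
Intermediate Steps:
p + G(0)*R = 104 + 0*(-33) = 104 + 0 = 104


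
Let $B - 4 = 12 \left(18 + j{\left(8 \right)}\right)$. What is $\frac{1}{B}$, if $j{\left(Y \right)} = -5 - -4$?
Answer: $\frac{1}{208} \approx 0.0048077$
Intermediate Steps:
$j{\left(Y \right)} = -1$ ($j{\left(Y \right)} = -5 + 4 = -1$)
$B = 208$ ($B = 4 + 12 \left(18 - 1\right) = 4 + 12 \cdot 17 = 4 + 204 = 208$)
$\frac{1}{B} = \frac{1}{208}$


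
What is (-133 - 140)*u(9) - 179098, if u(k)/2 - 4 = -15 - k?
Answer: -168178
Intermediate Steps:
u(k) = -22 - 2*k (u(k) = 8 + 2*(-15 - k) = 8 + (-30 - 2*k) = -22 - 2*k)
(-133 - 140)*u(9) - 179098 = (-133 - 140)*(-22 - 2*9) - 179098 = -273*(-22 - 18) - 179098 = -273*(-40) - 179098 = 10920 - 179098 = -168178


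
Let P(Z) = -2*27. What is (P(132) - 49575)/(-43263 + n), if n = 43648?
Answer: -49629/385 ≈ -128.91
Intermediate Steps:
P(Z) = -54
(P(132) - 49575)/(-43263 + n) = (-54 - 49575)/(-43263 + 43648) = -49629/385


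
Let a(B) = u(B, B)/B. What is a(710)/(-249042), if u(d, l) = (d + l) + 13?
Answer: -1433/176819820 ≈ -8.1043e-6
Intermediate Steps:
u(d, l) = 13 + d + l
a(B) = (13 + 2*B)/B (a(B) = (13 + B + B)/B = (13 + 2*B)/B)
a(710)/(-249042) = (2 + 13/710)/(-249042) = (2 + 13*(1/710))*(-1/249042) = (2 + 13/710)*(-1/249042) = (1433/710)*(-1/249042) = -1433/176819820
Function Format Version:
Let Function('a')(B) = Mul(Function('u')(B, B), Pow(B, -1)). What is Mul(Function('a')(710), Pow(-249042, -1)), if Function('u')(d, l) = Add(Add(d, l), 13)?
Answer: Rational(-1433, 176819820) ≈ -8.1043e-6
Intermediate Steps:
Function('u')(d, l) = Add(13, d, l)
Function('a')(B) = Mul(Pow(B, -1), Add(13, Mul(2, B))) (Function('a')(B) = Mul(Add(13, B, B), Pow(B, -1)) = Mul(Add(13, Mul(2, B)), Pow(B, -1)) = Mul(Pow(B, -1), Add(13, Mul(2, B))))
Mul(Function('a')(710), Pow(-249042, -1)) = Mul(Add(2, Mul(13, Pow(710, -1))), Pow(-249042, -1)) = Mul(Add(2, Mul(13, Rational(1, 710))), Rational(-1, 249042)) = Mul(Add(2, Rational(13, 710)), Rational(-1, 249042)) = Mul(Rational(1433, 710), Rational(-1, 249042)) = Rational(-1433, 176819820)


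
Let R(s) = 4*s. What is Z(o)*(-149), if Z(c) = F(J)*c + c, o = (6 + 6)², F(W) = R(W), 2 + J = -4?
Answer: 493488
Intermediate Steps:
J = -6 (J = -2 - 4 = -6)
F(W) = 4*W
o = 144 (o = 12² = 144)
Z(c) = -23*c (Z(c) = (4*(-6))*c + c = -24*c + c = -23*c)
Z(o)*(-149) = -23*144*(-149) = -3312*(-149) = 493488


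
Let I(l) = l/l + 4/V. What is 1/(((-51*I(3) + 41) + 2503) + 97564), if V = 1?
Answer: 1/99853 ≈ 1.0015e-5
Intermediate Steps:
I(l) = 5 (I(l) = l/l + 4/1 = 1 + 4*1 = 1 + 4 = 5)
1/(((-51*I(3) + 41) + 2503) + 97564) = 1/(((-51*5 + 41) + 2503) + 97564) = 1/(((-255 + 41) + 2503) + 97564) = 1/((-214 + 2503) + 97564) = 1/(2289 + 97564) = 1/99853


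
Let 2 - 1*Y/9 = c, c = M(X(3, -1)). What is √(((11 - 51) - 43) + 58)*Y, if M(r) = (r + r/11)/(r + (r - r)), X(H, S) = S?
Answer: 450*I/11 ≈ 40.909*I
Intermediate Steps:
M(r) = 12/11 (M(r) = (r + r*(1/11))/(r + 0) = (r + r/11)/r = (12*r/11)/r = 12/11)
c = 12/11 ≈ 1.0909
Y = 90/11 (Y = 18 - 9*12/11 = 18 - 108/11 = 90/11 ≈ 8.1818)
√(((11 - 51) - 43) + 58)*Y = √(((11 - 51) - 43) + 58)*(90/11) = √((-40 - 43) + 58)*(90/11) = √(-83 + 58)*(90/11) = √(-25)*(90/11) = (5*I)*(90/11) = 450*I/11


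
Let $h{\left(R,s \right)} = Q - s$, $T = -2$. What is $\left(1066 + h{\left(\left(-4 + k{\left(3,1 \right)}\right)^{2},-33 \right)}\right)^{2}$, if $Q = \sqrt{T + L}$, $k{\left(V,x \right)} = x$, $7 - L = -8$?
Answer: $\left(1099 + \sqrt{13}\right)^{2} \approx 1.2157 \cdot 10^{6}$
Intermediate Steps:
$L = 15$ ($L = 7 - -8 = 7 + 8 = 15$)
$Q = \sqrt{13}$ ($Q = \sqrt{-2 + 15} = \sqrt{13} \approx 3.6056$)
$h{\left(R,s \right)} = \sqrt{13} - s$
$\left(1066 + h{\left(\left(-4 + k{\left(3,1 \right)}\right)^{2},-33 \right)}\right)^{2} = \left(1066 + \left(\sqrt{13} - -33\right)\right)^{2} = \left(1066 + \left(\sqrt{13} + 33\right)\right)^{2} = \left(1066 + \left(33 + \sqrt{13}\right)\right)^{2} = \left(1099 + \sqrt{13}\right)^{2}$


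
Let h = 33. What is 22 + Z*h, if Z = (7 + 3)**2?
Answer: 3322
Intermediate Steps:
Z = 100 (Z = 10**2 = 100)
22 + Z*h = 22 + 100*33 = 22 + 3300 = 3322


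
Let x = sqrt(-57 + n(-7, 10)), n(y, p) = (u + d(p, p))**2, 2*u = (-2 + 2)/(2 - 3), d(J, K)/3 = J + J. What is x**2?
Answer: 3543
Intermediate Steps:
d(J, K) = 6*J (d(J, K) = 3*(J + J) = 3*(2*J) = 6*J)
u = 0 (u = ((-2 + 2)/(2 - 3))/2 = (0/(-1))/2 = (0*(-1))/2 = (1/2)*0 = 0)
n(y, p) = 36*p**2 (n(y, p) = (0 + 6*p)**2 = (6*p)**2 = 36*p**2)
x = sqrt(3543) (x = sqrt(-57 + 36*10**2) = sqrt(-57 + 36*100) = sqrt(-57 + 3600) = sqrt(3543) ≈ 59.523)
x**2 = (sqrt(3543))**2 = 3543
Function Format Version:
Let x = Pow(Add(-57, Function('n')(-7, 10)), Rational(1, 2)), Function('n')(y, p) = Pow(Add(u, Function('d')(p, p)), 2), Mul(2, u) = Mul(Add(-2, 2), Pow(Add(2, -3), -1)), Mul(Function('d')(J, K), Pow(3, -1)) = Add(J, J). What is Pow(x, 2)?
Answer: 3543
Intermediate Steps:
Function('d')(J, K) = Mul(6, J) (Function('d')(J, K) = Mul(3, Add(J, J)) = Mul(3, Mul(2, J)) = Mul(6, J))
u = 0 (u = Mul(Rational(1, 2), Mul(Add(-2, 2), Pow(Add(2, -3), -1))) = Mul(Rational(1, 2), Mul(0, Pow(-1, -1))) = Mul(Rational(1, 2), Mul(0, -1)) = Mul(Rational(1, 2), 0) = 0)
Function('n')(y, p) = Mul(36, Pow(p, 2)) (Function('n')(y, p) = Pow(Add(0, Mul(6, p)), 2) = Pow(Mul(6, p), 2) = Mul(36, Pow(p, 2)))
x = Pow(3543, Rational(1, 2)) (x = Pow(Add(-57, Mul(36, Pow(10, 2))), Rational(1, 2)) = Pow(Add(-57, Mul(36, 100)), Rational(1, 2)) = Pow(Add(-57, 3600), Rational(1, 2)) = Pow(3543, Rational(1, 2)) ≈ 59.523)
Pow(x, 2) = Pow(Pow(3543, Rational(1, 2)), 2) = 3543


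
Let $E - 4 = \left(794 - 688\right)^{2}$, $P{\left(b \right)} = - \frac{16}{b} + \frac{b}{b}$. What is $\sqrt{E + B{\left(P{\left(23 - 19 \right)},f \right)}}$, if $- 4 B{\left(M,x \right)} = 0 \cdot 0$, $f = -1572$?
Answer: $2 \sqrt{2810} \approx 106.02$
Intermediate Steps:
$P{\left(b \right)} = 1 - \frac{16}{b}$ ($P{\left(b \right)} = - \frac{16}{b} + 1 = 1 - \frac{16}{b}$)
$E = 11240$ ($E = 4 + \left(794 - 688\right)^{2} = 4 + 106^{2} = 4 + 11236 = 11240$)
$B{\left(M,x \right)} = 0$ ($B{\left(M,x \right)} = - \frac{0 \cdot 0}{4} = \left(- \frac{1}{4}\right) 0 = 0$)
$\sqrt{E + B{\left(P{\left(23 - 19 \right)},f \right)}} = \sqrt{11240 + 0} = \sqrt{11240} = 2 \sqrt{2810}$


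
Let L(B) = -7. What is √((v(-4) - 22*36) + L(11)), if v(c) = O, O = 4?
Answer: I*√795 ≈ 28.196*I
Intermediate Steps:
v(c) = 4
√((v(-4) - 22*36) + L(11)) = √((4 - 22*36) - 7) = √((4 - 792) - 7) = √(-788 - 7) = √(-795) = I*√795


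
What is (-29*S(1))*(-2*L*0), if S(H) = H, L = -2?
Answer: 0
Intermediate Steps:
(-29*S(1))*(-2*L*0) = (-29*1)*(-2*(-2)*0) = -116*0 = -29*0 = 0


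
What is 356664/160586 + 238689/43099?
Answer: 26850986745/3460548007 ≈ 7.7592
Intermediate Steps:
356664/160586 + 238689/43099 = 356664*(1/160586) + 238689*(1/43099) = 178332/80293 + 238689/43099 = 26850986745/3460548007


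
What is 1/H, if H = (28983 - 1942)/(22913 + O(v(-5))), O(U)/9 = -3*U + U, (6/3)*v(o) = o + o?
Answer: 23003/27041 ≈ 0.85067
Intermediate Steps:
v(o) = o (v(o) = (o + o)/2 = (2*o)/2 = o)
O(U) = -18*U (O(U) = 9*(-3*U + U) = 9*(-2*U) = -18*U)
H = 27041/23003 (H = (28983 - 1942)/(22913 - 18*(-5)) = 27041/(22913 + 90) = 27041/23003 ≈ 1.1755)
1/H = 1/(27041/23003) = 23003/27041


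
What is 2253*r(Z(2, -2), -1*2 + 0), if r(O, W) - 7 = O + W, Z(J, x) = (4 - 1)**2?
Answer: 31542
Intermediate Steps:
Z(J, x) = 9 (Z(J, x) = 3**2 = 9)
r(O, W) = 7 + O + W (r(O, W) = 7 + (O + W) = 7 + O + W)
2253*r(Z(2, -2), -1*2 + 0) = 2253*(7 + 9 + (-1*2 + 0)) = 2253*(7 + 9 + (-2 + 0)) = 2253*(7 + 9 - 2) = 2253*14 = 31542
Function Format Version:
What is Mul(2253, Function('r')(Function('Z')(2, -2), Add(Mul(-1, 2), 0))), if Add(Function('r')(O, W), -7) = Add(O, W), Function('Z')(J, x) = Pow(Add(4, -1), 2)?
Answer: 31542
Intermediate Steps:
Function('Z')(J, x) = 9 (Function('Z')(J, x) = Pow(3, 2) = 9)
Function('r')(O, W) = Add(7, O, W) (Function('r')(O, W) = Add(7, Add(O, W)) = Add(7, O, W))
Mul(2253, Function('r')(Function('Z')(2, -2), Add(Mul(-1, 2), 0))) = Mul(2253, Add(7, 9, Add(Mul(-1, 2), 0))) = Mul(2253, Add(7, 9, Add(-2, 0))) = Mul(2253, Add(7, 9, -2)) = Mul(2253, 14) = 31542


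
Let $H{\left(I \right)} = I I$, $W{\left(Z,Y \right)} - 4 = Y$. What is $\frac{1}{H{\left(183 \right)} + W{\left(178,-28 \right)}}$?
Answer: $\frac{1}{33465} \approx 2.9882 \cdot 10^{-5}$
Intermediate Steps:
$W{\left(Z,Y \right)} = 4 + Y$
$H{\left(I \right)} = I^{2}$
$\frac{1}{H{\left(183 \right)} + W{\left(178,-28 \right)}} = \frac{1}{183^{2} + \left(4 - 28\right)} = \frac{1}{33489 - 24} = \frac{1}{33465}$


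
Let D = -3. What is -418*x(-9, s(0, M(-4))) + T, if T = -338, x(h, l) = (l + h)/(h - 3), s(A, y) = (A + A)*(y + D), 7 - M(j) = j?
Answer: -1303/2 ≈ -651.50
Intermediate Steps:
M(j) = 7 - j
s(A, y) = 2*A*(-3 + y) (s(A, y) = (A + A)*(y - 3) = (2*A)*(-3 + y) = 2*A*(-3 + y))
x(h, l) = (h + l)/(-3 + h)
-418*x(-9, s(0, M(-4))) + T = -418*(-9 + 2*0*(-3 + (7 - 1*(-4))))/(-3 - 9) - 338 = -418*(-9 + 2*0*(-3 + (7 + 4)))/(-12) - 338 = -(-209)*(-9 + 2*0*(-3 + 11))/6 - 338 = -(-209)*(-9 + 2*0*8)/6 - 338 = -(-209)*(-9 + 0)/6 - 338 = -(-209)*(-9)/6 - 338 = -418*¾ - 338 = -627/2 - 338 = -1303/2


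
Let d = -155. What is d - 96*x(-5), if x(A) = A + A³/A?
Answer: -2075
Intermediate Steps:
x(A) = A + A²
d - 96*x(-5) = -155 - (-480)*(1 - 5) = -155 - (-480)*(-4) = -155 - 96*20 = -155 - 1920 = -2075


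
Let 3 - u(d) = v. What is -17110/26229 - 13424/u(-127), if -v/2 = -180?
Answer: 5491902/148631 ≈ 36.950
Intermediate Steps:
v = 360 (v = -2*(-180) = 360)
u(d) = -357 (u(d) = 3 - 1*360 = 3 - 360 = -357)
-17110/26229 - 13424/u(-127) = -17110/26229 - 13424/(-357) = -17110*1/26229 - 13424*(-1/357) = -17110/26229 + 13424/357 = 5491902/148631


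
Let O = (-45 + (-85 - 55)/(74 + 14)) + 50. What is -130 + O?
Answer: -2785/22 ≈ -126.59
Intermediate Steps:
O = 75/22 (O = (-45 - 140/88) + 50 = (-45 - 140*1/88) + 50 = (-45 - 35/22) + 50 = -1025/22 + 50 = 75/22 ≈ 3.4091)
-130 + O = -130 + 75/22 = -2785/22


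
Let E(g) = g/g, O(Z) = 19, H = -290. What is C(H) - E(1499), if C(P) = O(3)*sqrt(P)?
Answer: -1 + 19*I*sqrt(290) ≈ -1.0 + 323.56*I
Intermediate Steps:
E(g) = 1
C(P) = 19*sqrt(P)
C(H) - E(1499) = 19*sqrt(-290) - 1*1 = 19*(I*sqrt(290)) - 1 = 19*I*sqrt(290) - 1 = -1 + 19*I*sqrt(290)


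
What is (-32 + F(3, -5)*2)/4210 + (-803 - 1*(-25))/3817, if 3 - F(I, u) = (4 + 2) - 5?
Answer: -1691128/8034785 ≈ -0.21048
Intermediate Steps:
F(I, u) = 2 (F(I, u) = 3 - ((4 + 2) - 5) = 3 - (6 - 5) = 3 - 1*1 = 3 - 1 = 2)
(-32 + F(3, -5)*2)/4210 + (-803 - 1*(-25))/3817 = (-32 + 2*2)/4210 + (-803 - 1*(-25))/3817 = (-32 + 4)*(1/4210) + (-803 + 25)*(1/3817) = -28*1/4210 - 778*1/3817 = -14/2105 - 778/3817 = -1691128/8034785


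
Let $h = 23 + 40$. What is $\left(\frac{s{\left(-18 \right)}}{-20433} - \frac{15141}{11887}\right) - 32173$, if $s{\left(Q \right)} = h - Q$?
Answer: $- \frac{2604905358061}{80962357} \approx -32174.0$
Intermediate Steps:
$h = 63$
$s{\left(Q \right)} = 63 - Q$
$\left(\frac{s{\left(-18 \right)}}{-20433} - \frac{15141}{11887}\right) - 32173 = \left(\frac{63 - -18}{-20433} - \frac{15141}{11887}\right) - 32173 = \left(\left(63 + 18\right) \left(- \frac{1}{20433}\right) - \frac{15141}{11887}\right) - 32173 = \left(81 \left(- \frac{1}{20433}\right) - \frac{15141}{11887}\right) - 32173 = \left(- \frac{27}{6811} - \frac{15141}{11887}\right) - 32173 = - \frac{103446300}{80962357} - 32173 = - \frac{2604905358061}{80962357}$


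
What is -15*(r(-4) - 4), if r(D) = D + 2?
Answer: 90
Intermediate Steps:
r(D) = 2 + D
-15*(r(-4) - 4) = -15*((2 - 4) - 4) = -15*(-2 - 4) = -15*(-6) = 90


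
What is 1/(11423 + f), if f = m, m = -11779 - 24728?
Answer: -1/25084 ≈ -3.9866e-5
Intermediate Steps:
m = -36507
f = -36507
1/(11423 + f) = 1/(11423 - 36507) = 1/(-25084) = -1/25084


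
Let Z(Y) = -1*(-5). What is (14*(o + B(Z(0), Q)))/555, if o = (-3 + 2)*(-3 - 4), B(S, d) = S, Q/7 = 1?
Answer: 56/185 ≈ 0.30270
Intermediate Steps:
Q = 7 (Q = 7*1 = 7)
Z(Y) = 5
o = 7 (o = -1*(-7) = 7)
(14*(o + B(Z(0), Q)))/555 = (14*(7 + 5))/555 = (14*12)*(1/555) = 168*(1/555) = 56/185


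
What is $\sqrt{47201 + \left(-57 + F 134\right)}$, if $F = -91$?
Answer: $5 \sqrt{1398} \approx 186.95$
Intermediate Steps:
$\sqrt{47201 + \left(-57 + F 134\right)} = \sqrt{47201 - 12251} = \sqrt{34950} = 5 \sqrt{1398}$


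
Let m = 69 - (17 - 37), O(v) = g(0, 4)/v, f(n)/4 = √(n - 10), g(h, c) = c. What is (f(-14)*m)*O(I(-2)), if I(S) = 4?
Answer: 712*I*√6 ≈ 1744.0*I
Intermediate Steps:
f(n) = 4*√(-10 + n) (f(n) = 4*√(n - 10) = 4*√(-10 + n))
O(v) = 4/v
m = 89 (m = 69 - 1*(-20) = 69 + 20 = 89)
(f(-14)*m)*O(I(-2)) = ((4*√(-10 - 14))*89)*(4/4) = ((4*√(-24))*89)*(4*(¼)) = ((4*(2*I*√6))*89)*1 = ((8*I*√6)*89)*1 = (712*I*√6)*1 = 712*I*√6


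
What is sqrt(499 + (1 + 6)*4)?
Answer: sqrt(527) ≈ 22.956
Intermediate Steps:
sqrt(499 + (1 + 6)*4) = sqrt(499 + 7*4) = sqrt(499 + 28) = sqrt(527)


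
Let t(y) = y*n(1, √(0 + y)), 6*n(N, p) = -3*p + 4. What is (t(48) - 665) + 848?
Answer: 215 - 96*√3 ≈ 48.723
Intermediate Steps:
n(N, p) = ⅔ - p/2 (n(N, p) = (-3*p + 4)/6 = (4 - 3*p)/6 = ⅔ - p/2)
t(y) = y*(⅔ - √y/2) (t(y) = y*(⅔ - √(0 + y)/2) = y*(⅔ - √y/2))
(t(48) - 665) + 848 = ((-96*√3 + (⅔)*48) - 665) + 848 = ((-96*√3 + 32) - 665) + 848 = ((32 - 96*√3) - 665) + 848 = (-633 - 96*√3) + 848 = 215 - 96*√3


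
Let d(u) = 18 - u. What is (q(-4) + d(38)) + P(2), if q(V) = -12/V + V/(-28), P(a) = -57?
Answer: -517/7 ≈ -73.857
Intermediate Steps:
q(V) = -12/V - V/28 (q(V) = -12/V + V*(-1/28) = -12/V - V/28)
(q(-4) + d(38)) + P(2) = ((-12/(-4) - 1/28*(-4)) + (18 - 1*38)) - 57 = ((-12*(-¼) + ⅐) + (18 - 38)) - 57 = ((3 + ⅐) - 20) - 57 = (22/7 - 20) - 57 = -118/7 - 57 = -517/7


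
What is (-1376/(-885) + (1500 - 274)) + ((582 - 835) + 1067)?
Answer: 1806776/885 ≈ 2041.6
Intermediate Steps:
(-1376/(-885) + (1500 - 274)) + ((582 - 835) + 1067) = (-1376*(-1/885) + 1226) + (-253 + 1067) = (1376/885 + 1226) + 814 = 1086386/885 + 814 = 1806776/885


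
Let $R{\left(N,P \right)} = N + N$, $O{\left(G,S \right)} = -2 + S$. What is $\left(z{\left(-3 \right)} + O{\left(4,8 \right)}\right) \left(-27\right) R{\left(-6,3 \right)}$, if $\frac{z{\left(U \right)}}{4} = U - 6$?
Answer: $-9720$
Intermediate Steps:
$R{\left(N,P \right)} = 2 N$
$z{\left(U \right)} = -24 + 4 U$ ($z{\left(U \right)} = 4 \left(U - 6\right) = 4 \left(-6 + U\right) = -24 + 4 U$)
$\left(z{\left(-3 \right)} + O{\left(4,8 \right)}\right) \left(-27\right) R{\left(-6,3 \right)} = \left(\left(-24 + 4 \left(-3\right)\right) + \left(-2 + 8\right)\right) \left(-27\right) 2 \left(-6\right) = \left(\left(-24 - 12\right) + 6\right) \left(-27\right) \left(-12\right) = \left(-36 + 6\right) \left(-27\right) \left(-12\right) = \left(-30\right) \left(-27\right) \left(-12\right) = 810 \left(-12\right) = -9720$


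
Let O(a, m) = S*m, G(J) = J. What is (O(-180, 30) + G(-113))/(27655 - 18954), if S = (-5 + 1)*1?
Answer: -233/8701 ≈ -0.026779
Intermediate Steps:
S = -4 (S = -4*1 = -4)
O(a, m) = -4*m
(O(-180, 30) + G(-113))/(27655 - 18954) = (-4*30 - 113)/(27655 - 18954) = (-120 - 113)/8701 = -233*1/8701 = -233/8701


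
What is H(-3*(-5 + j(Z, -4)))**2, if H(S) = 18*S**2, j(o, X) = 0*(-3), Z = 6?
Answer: 16402500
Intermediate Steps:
j(o, X) = 0
H(-3*(-5 + j(Z, -4)))**2 = (18*(-3*(-5 + 0))**2)**2 = (18*(-3*(-5))**2)**2 = (18*15**2)**2 = (18*225)**2 = 4050**2 = 16402500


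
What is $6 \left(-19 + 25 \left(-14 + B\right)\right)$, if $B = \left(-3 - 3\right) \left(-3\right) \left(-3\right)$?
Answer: $-10314$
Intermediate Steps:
$B = -54$ ($B = \left(-3 - 3\right) \left(-3\right) \left(-3\right) = \left(-6\right) \left(-3\right) \left(-3\right) = 18 \left(-3\right) = -54$)
$6 \left(-19 + 25 \left(-14 + B\right)\right) = 6 \left(-19 + 25 \left(-14 - 54\right)\right) = 6 \left(-19 + 25 \left(-68\right)\right) = 6 \left(-19 - 1700\right) = 6 \left(-1719\right) = -10314$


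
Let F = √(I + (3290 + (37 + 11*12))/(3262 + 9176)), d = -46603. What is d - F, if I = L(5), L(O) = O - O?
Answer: -46603 - √4780338/4146 ≈ -46604.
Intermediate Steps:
L(O) = 0
I = 0
F = √4780338/4146 (F = √(0 + (3290 + (37 + 11*12))/(3262 + 9176)) = √(0 + (3290 + (37 + 132))/12438) = √(0 + (3290 + 169)*(1/12438)) = √(0 + 3459*(1/12438)) = √(0 + 1153/4146) = √(1153/4146) = √4780338/4146 ≈ 0.52735)
d - F = -46603 - √4780338/4146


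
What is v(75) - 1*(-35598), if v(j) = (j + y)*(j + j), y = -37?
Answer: 41298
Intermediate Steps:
v(j) = 2*j*(-37 + j) (v(j) = (j - 37)*(j + j) = (-37 + j)*(2*j) = 2*j*(-37 + j))
v(75) - 1*(-35598) = 2*75*(-37 + 75) - 1*(-35598) = 2*75*38 + 35598 = 5700 + 35598 = 41298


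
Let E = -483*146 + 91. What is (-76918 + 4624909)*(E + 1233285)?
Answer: 5288667718278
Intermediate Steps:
E = -70427 (E = -70518 + 91 = -70427)
(-76918 + 4624909)*(E + 1233285) = (-76918 + 4624909)*(-70427 + 1233285) = 4547991*1162858 = 5288667718278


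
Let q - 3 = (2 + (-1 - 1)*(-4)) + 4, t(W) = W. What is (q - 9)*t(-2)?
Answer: -16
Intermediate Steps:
q = 17 (q = 3 + ((2 + (-1 - 1)*(-4)) + 4) = 3 + ((2 - 2*(-4)) + 4) = 3 + ((2 + 8) + 4) = 3 + (10 + 4) = 3 + 14 = 17)
(q - 9)*t(-2) = (17 - 9)*(-2) = 8*(-2) = -16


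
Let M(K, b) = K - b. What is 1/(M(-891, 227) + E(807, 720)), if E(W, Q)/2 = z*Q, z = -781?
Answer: -1/1125758 ≈ -8.8829e-7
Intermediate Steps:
E(W, Q) = -1562*Q (E(W, Q) = 2*(-781*Q) = -1562*Q)
1/(M(-891, 227) + E(807, 720)) = 1/((-891 - 1*227) - 1562*720) = 1/((-891 - 227) - 1124640) = 1/(-1118 - 1124640) = 1/(-1125758) = -1/1125758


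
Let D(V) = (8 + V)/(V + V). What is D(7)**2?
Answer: 225/196 ≈ 1.1480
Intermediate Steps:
D(V) = (8 + V)/(2*V) (D(V) = (8 + V)/((2*V)) = (8 + V)*(1/(2*V)) = (8 + V)/(2*V))
D(7)**2 = ((1/2)*(8 + 7)/7)**2 = ((1/2)*(1/7)*15)**2 = (15/14)**2 = 225/196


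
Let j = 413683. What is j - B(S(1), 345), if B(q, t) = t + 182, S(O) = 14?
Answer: 413156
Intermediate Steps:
B(q, t) = 182 + t
j - B(S(1), 345) = 413683 - (182 + 345) = 413683 - 1*527 = 413683 - 527 = 413156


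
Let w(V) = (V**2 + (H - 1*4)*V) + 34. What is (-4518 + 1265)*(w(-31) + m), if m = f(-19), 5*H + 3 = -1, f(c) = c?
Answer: -18294872/5 ≈ -3.6590e+6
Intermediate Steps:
H = -4/5 (H = -3/5 + (1/5)*(-1) = -3/5 - 1/5 = -4/5 ≈ -0.80000)
m = -19
w(V) = 34 + V**2 - 24*V/5 (w(V) = (V**2 + (-4/5 - 1*4)*V) + 34 = (V**2 + (-4/5 - 4)*V) + 34 = (V**2 - 24*V/5) + 34 = 34 + V**2 - 24*V/5)
(-4518 + 1265)*(w(-31) + m) = (-4518 + 1265)*((34 + (-31)**2 - 24/5*(-31)) - 19) = -3253*((34 + 961 + 744/5) - 19) = -3253*(5719/5 - 19) = -3253*5624/5 = -18294872/5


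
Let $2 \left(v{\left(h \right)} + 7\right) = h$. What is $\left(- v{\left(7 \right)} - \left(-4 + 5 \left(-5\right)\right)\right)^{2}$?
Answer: $\frac{4225}{4} \approx 1056.3$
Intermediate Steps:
$v{\left(h \right)} = -7 + \frac{h}{2}$
$\left(- v{\left(7 \right)} - \left(-4 + 5 \left(-5\right)\right)\right)^{2} = \left(- (-7 + \frac{1}{2} \cdot 7) - \left(-4 + 5 \left(-5\right)\right)\right)^{2} = \left(- (-7 + \frac{7}{2}) - \left(-4 - 25\right)\right)^{2} = \left(\left(-1\right) \left(- \frac{7}{2}\right) - -29\right)^{2} = \left(\frac{7}{2} + 29\right)^{2} = \left(\frac{65}{2}\right)^{2} = \frac{4225}{4}$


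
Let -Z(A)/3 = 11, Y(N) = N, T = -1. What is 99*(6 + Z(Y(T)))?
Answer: -2673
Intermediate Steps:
Z(A) = -33 (Z(A) = -3*11 = -33)
99*(6 + Z(Y(T))) = 99*(6 - 33) = 99*(-27) = -2673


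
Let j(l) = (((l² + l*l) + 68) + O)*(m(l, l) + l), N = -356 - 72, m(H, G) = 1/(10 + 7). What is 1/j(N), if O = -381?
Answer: -17/2663050125 ≈ -6.3837e-9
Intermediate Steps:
m(H, G) = 1/17
N = -428
j(l) = (-313 + 2*l²)*(1/17 + l) (j(l) = (((l² + l*l) + 68) - 381)*(1/17 + l) = (((l² + l²) + 68) - 381)*(1/17 + l) = ((2*l² + 68) - 381)*(1/17 + l) = ((68 + 2*l²) - 381)*(1/17 + l) = (-313 + 2*l²)*(1/17 + l))
1/j(N) = 1/(-313/17 - 313*(-428) + 2*(-428)³ + (2/17)*(-428)²) = 1/(-313/17 + 133964 + 2*(-78402752) + (2/17)*183184) = 1/(-313/17 + 133964 - 156805504 + 366368/17) = 1/(-2663050125/17) = -17/2663050125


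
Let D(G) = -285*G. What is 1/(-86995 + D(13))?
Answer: -1/90700 ≈ -1.1025e-5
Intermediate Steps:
1/(-86995 + D(13)) = 1/(-86995 - 285*13) = 1/(-86995 - 3705) = 1/(-90700) = -1/90700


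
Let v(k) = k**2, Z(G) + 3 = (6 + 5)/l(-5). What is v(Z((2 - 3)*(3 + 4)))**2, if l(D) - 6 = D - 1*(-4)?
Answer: 256/625 ≈ 0.40960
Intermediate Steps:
l(D) = 10 + D (l(D) = 6 + (D - 1*(-4)) = 6 + (D + 4) = 6 + (4 + D) = 10 + D)
Z(G) = -4/5 (Z(G) = -3 + (6 + 5)/(10 - 5) = -3 + 11/5 = -4/5)
v(Z((2 - 3)*(3 + 4)))**2 = ((-4/5)**2)**2 = (16/25)**2 = 256/625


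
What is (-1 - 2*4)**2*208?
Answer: 16848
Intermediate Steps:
(-1 - 2*4)**2*208 = (-1 - 8)**2*208 = (-9)**2*208 = 81*208 = 16848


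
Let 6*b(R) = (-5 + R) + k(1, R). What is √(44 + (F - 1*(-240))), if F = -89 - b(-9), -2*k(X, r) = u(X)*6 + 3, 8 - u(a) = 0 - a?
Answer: 5*√291/6 ≈ 14.216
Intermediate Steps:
u(a) = 8 + a (u(a) = 8 - (0 - a) = 8 - (-1)*a = 8 + a)
k(X, r) = -51/2 - 3*X (k(X, r) = -((8 + X)*6 + 3)/2 = -((48 + 6*X) + 3)/2 = -(51 + 6*X)/2 = -51/2 - 3*X)
b(R) = -67/12 + R/6 (b(R) = ((-5 + R) + (-51/2 - 3*1))/6 = ((-5 + R) + (-51/2 - 3))/6 = ((-5 + R) - 57/2)/6 = (-67/2 + R)/6 = -67/12 + R/6)
F = -983/12 (F = -89 - (-67/12 + (⅙)*(-9)) = -89 - (-67/12 - 3/2) = -89 - 1*(-85/12) = -89 + 85/12 = -983/12 ≈ -81.917)
√(44 + (F - 1*(-240))) = √(44 + (-983/12 - 1*(-240))) = √(44 + (-983/12 + 240)) = √(44 + 1897/12) = √(2425/12) = 5*√291/6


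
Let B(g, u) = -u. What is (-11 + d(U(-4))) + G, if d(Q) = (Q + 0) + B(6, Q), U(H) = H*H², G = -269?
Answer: -280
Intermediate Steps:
U(H) = H³
d(Q) = 0 (d(Q) = (Q + 0) - Q = Q - Q = 0)
(-11 + d(U(-4))) + G = (-11 + 0) - 269 = -11 - 269 = -280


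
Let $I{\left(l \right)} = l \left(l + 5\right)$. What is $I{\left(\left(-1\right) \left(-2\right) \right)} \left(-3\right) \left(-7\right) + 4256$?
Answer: $4550$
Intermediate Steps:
$I{\left(l \right)} = l \left(5 + l\right)$
$I{\left(\left(-1\right) \left(-2\right) \right)} \left(-3\right) \left(-7\right) + 4256 = \left(-1\right) \left(-2\right) \left(5 - -2\right) \left(-3\right) \left(-7\right) + 4256 = 2 \left(5 + 2\right) \left(-3\right) \left(-7\right) + 4256 = 2 \cdot 7 \left(-3\right) \left(-7\right) + 4256 = 14 \left(-3\right) \left(-7\right) + 4256 = \left(-42\right) \left(-7\right) + 4256 = 294 + 4256 = 4550$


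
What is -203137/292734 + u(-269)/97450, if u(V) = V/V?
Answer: -4948851979/7131732075 ≈ -0.69392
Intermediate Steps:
u(V) = 1
-203137/292734 + u(-269)/97450 = -203137/292734 + 1/97450 = -4948851979/7131732075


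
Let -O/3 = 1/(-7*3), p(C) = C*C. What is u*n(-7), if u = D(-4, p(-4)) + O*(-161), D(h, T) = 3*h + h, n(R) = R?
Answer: 273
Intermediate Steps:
p(C) = C²
O = ⅐ (O = -3/((-7*3)) = -3/(-21) = -3*(-1/21) = ⅐ ≈ 0.14286)
D(h, T) = 4*h
u = -39 (u = 4*(-4) + (⅐)*(-161) = -16 - 23 = -39)
u*n(-7) = -39*(-7) = 273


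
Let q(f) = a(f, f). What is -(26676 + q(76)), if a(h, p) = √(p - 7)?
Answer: -26676 - √69 ≈ -26684.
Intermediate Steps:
a(h, p) = √(-7 + p)
q(f) = √(-7 + f)
-(26676 + q(76)) = -(26676 + √(-7 + 76)) = -(26676 + √69) = -26676 - √69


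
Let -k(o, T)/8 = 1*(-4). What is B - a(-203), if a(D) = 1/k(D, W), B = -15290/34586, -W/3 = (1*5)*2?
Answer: -261933/553376 ≈ -0.47334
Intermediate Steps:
W = -30 (W = -3*1*5*2 = -15*2 = -3*10 = -30)
k(o, T) = 32 (k(o, T) = -8*(-4) = 32)
B = -7645/17293 (B = -15290*1/34586 = -7645/17293 ≈ -0.44209)
a(D) = 1/32
B - a(-203) = -7645/17293 - 1*1/32 = -7645/17293 - 1/32 = -261933/553376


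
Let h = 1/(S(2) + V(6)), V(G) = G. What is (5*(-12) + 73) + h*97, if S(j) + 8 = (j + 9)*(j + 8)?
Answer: 1501/108 ≈ 13.898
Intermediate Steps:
S(j) = -8 + (8 + j)*(9 + j) (S(j) = -8 + (j + 9)*(j + 8) = -8 + (9 + j)*(8 + j) = -8 + (8 + j)*(9 + j))
h = 1/108 (h = 1/((64 + 2**2 + 17*2) + 6) = 1/((64 + 4 + 34) + 6) = 1/(102 + 6) = 1/108 ≈ 0.0092593)
(5*(-12) + 73) + h*97 = (5*(-12) + 73) + (1/108)*97 = (-60 + 73) + 97/108 = 13 + 97/108 = 1501/108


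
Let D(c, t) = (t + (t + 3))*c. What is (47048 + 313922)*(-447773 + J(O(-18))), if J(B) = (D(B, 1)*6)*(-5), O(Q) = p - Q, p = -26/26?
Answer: -162553093310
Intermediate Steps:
D(c, t) = c*(3 + 2*t) (D(c, t) = (t + (3 + t))*c = (3 + 2*t)*c = c*(3 + 2*t))
p = -1 (p = -26*1/26 = -1)
O(Q) = -1 - Q
J(B) = -150*B (J(B) = ((B*(3 + 2*1))*6)*(-5) = ((B*(3 + 2))*6)*(-5) = ((B*5)*6)*(-5) = ((5*B)*6)*(-5) = (30*B)*(-5) = -150*B)
(47048 + 313922)*(-447773 + J(O(-18))) = (47048 + 313922)*(-447773 - 150*(-1 - 1*(-18))) = 360970*(-447773 - 150*(-1 + 18)) = 360970*(-447773 - 150*17) = 360970*(-447773 - 2550) = 360970*(-450323) = -162553093310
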